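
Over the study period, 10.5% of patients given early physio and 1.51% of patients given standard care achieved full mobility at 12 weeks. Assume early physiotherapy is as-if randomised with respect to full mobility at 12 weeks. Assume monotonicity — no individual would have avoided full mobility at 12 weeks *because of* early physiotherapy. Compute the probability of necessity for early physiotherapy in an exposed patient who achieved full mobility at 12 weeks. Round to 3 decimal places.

p₁ = 0.105, p₀ = 0.0151.
Under exogeneity and monotonicity, PN = (p₁ − p₀) / p₁.
PN = (0.105 − 0.0151) / 0.105 = 0.0899 / 0.105 ≈ 0.8562

PN ≈ 0.856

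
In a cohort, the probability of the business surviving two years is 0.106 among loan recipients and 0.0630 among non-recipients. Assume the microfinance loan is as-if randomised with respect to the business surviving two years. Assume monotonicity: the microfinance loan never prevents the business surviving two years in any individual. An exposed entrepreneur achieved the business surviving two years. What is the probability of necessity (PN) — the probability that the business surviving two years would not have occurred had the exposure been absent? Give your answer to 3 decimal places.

PN ≈ 0.406

Let p₁ = 0.106, p₀ = 0.063.
Under exogeneity and monotonicity, PN = (p₁ − p₀) / p₁.
PN = (0.106 − 0.063) / 0.106 = 0.043 / 0.106 ≈ 0.4057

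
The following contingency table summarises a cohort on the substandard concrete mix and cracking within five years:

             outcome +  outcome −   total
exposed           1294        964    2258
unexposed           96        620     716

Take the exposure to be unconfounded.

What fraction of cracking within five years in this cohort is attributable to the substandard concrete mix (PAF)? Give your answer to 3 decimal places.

PAF ≈ 0.713

p₁ = P(outcome | exposed) = 1294/2258 = 0.57307
p₀ = P(outcome | unexposed) = 96/716 = 0.13408
Exposure prevalence π = 2258/2974 = 0.75925; overall risk P(Y=1) = 0.46738.
Under exogeneity, PAF = [P(Y=1) − p₀]/P(Y=1).
PAF = (0.46738 − 0.13408) / 0.46738 ≈ 0.7131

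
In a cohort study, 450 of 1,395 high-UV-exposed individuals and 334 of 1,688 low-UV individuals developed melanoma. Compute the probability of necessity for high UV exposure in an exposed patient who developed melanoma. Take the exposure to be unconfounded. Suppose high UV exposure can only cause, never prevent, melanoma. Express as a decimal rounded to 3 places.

p₁ = P(outcome | exposed) = 450/1395 = 0.32258
p₀ = P(outcome | unexposed) = 334/1688 = 0.19787
Under exogeneity and monotonicity, PN = (p₁ − p₀) / p₁.
PN = (0.32258 − 0.19787) / 0.32258 = 0.12471 / 0.32258 ≈ 0.3866

PN ≈ 0.387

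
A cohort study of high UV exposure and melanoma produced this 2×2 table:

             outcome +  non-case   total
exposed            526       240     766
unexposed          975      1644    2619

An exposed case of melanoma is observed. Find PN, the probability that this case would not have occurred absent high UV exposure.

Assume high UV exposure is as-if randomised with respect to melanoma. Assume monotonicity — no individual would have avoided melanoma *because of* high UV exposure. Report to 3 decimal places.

p₁ = P(outcome | exposed) = 526/766 = 0.68668
p₀ = P(outcome | unexposed) = 975/2619 = 0.37228
Under exogeneity and monotonicity, PN = (p₁ − p₀) / p₁.
PN = (0.68668 − 0.37228) / 0.68668 = 0.3144 / 0.68668 ≈ 0.4579

PN ≈ 0.458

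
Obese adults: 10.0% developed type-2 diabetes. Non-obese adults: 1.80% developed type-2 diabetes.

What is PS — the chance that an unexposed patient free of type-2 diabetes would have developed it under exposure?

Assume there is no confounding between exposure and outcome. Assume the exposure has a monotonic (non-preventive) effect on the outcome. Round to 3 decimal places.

p₁ = 0.1, p₀ = 0.018.
Under exogeneity and monotonicity, PS = (p₁ − p₀) / (1 − p₀).
PS = (0.1 − 0.018) / (1 − 0.018) = 0.082 / 0.982 ≈ 0.0835

PS ≈ 0.084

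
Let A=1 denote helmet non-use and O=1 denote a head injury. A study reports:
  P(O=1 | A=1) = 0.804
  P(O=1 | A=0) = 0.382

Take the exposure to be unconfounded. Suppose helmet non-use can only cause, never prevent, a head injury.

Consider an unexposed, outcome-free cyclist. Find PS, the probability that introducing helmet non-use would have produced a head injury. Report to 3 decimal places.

PS ≈ 0.683

Let p₁ = 0.804, p₀ = 0.382.
Under exogeneity and monotonicity, PS = (p₁ − p₀) / (1 − p₀).
PS = (0.804 − 0.382) / (1 − 0.382) = 0.422 / 0.618 ≈ 0.6828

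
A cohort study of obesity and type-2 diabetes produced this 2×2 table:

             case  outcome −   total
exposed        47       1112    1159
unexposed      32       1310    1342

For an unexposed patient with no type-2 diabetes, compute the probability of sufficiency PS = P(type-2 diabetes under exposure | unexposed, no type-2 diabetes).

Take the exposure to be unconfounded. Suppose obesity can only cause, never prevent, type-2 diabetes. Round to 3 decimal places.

PS ≈ 0.017

p₁ = P(outcome | exposed) = 47/1159 = 0.040552
p₀ = P(outcome | unexposed) = 32/1342 = 0.023845
Under exogeneity and monotonicity, PS = (p₁ − p₀)/(1 − p₀).
PS = (0.040552 − 0.023845) / 0.97615 ≈ 0.0171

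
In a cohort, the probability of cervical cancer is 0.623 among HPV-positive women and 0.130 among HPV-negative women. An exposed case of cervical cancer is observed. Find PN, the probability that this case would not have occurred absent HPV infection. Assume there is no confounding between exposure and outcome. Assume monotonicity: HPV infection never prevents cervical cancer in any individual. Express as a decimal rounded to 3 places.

PN ≈ 0.791

Let p₁ = 0.623, p₀ = 0.13.
Under exogeneity and monotonicity, PN = (p₁ − p₀) / p₁.
PN = (0.623 − 0.13) / 0.623 = 0.493 / 0.623 ≈ 0.7913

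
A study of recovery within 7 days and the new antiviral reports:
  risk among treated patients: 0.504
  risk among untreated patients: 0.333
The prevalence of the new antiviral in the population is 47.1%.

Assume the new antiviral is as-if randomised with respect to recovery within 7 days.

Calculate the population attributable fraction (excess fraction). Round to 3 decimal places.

Let p₁ = 0.504, p₀ = 0.333.
Overall risk P(Y=1) = π·p₁ + (1−π)·p₀ = 0.471×0.504 + 0.529×0.333 = 0.41354.
Under exogeneity, PAF = [P(Y=1) − p₀] / P(Y=1).
PAF = (0.41354 − 0.333) / 0.41354 ≈ 0.1948

PAF ≈ 0.195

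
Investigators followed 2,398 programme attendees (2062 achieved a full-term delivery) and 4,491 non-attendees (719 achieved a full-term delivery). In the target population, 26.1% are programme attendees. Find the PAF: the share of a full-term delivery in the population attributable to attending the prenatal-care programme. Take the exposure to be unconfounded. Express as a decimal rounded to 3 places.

PAF ≈ 0.533

p₁ = P(outcome | exposed) = 2062/2398 = 0.85988
p₀ = P(outcome | unexposed) = 719/4491 = 0.1601
Overall risk P(Y=1) = π·p₁ + (1−π)·p₀ = 0.261×0.85988 + 0.739×0.1601 = 0.34274.
Under exogeneity, PAF = [P(Y=1) − p₀] / P(Y=1).
PAF = (0.34274 − 0.1601) / 0.34274 ≈ 0.5329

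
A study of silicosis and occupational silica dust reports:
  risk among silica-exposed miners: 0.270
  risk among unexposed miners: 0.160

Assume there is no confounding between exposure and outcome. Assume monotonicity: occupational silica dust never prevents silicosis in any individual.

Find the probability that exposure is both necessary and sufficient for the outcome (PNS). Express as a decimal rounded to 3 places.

PNS ≈ 0.110

Let p₁ = 0.27, p₀ = 0.16.
Under exogeneity and monotonicity, PNS = p₁ − p₀.
PNS = 0.27 − 0.16 = 0.11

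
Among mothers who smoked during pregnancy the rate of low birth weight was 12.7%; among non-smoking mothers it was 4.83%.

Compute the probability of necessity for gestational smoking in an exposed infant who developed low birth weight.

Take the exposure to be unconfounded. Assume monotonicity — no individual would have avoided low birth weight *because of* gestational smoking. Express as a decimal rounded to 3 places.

p₁ = 0.127, p₀ = 0.0483.
Under exogeneity and monotonicity, PN = (p₁ − p₀) / p₁.
PN = (0.127 − 0.0483) / 0.127 = 0.0787 / 0.127 ≈ 0.6197

PN ≈ 0.620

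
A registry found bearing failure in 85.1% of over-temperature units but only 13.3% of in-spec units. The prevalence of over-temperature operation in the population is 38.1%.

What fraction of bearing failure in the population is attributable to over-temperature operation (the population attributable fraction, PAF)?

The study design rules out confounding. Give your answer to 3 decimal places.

p₁ = 0.851, p₀ = 0.133.
Overall risk P(Y=1) = π·p₁ + (1−π)·p₀ = 0.381×0.851 + 0.619×0.133 = 0.40656.
Under exogeneity, PAF = [P(Y=1) − p₀] / P(Y=1).
PAF = (0.40656 − 0.133) / 0.40656 ≈ 0.6729

PAF ≈ 0.673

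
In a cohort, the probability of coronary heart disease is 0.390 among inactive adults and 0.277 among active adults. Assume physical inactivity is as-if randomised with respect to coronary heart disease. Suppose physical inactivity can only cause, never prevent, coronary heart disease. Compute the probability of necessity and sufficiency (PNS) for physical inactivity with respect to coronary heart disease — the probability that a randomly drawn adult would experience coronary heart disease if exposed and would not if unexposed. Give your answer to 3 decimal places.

PNS ≈ 0.113

Let p₁ = 0.39, p₀ = 0.277.
Under exogeneity and monotonicity, PNS = p₁ − p₀.
PNS = 0.39 − 0.277 = 0.113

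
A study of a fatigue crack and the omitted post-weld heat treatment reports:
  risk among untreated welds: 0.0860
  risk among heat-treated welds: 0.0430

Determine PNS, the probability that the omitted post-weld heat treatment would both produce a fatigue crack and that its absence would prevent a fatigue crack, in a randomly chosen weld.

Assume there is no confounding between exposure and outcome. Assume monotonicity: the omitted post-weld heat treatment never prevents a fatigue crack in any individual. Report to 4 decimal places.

PNS ≈ 0.0430

Let p₁ = 0.086, p₀ = 0.043.
Under exogeneity and monotonicity, PNS = p₁ − p₀.
PNS = 0.086 − 0.043 = 0.043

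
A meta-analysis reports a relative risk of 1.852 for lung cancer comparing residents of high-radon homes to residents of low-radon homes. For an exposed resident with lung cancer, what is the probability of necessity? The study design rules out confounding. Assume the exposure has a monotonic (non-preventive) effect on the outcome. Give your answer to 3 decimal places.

Under exogeneity and monotonicity, PN = (RR − 1) / RR = 1 − 1/RR.
PN = (1.852 − 1) / 1.852 = 0.852 / 1.852 ≈ 0.4600

PN ≈ 0.460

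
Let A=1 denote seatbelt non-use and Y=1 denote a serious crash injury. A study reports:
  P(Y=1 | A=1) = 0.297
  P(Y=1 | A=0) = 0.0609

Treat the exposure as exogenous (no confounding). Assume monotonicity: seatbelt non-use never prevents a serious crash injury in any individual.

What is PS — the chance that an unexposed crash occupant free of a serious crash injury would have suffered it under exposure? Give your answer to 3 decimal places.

Let p₁ = 0.297, p₀ = 0.0609.
Under exogeneity and monotonicity, PS = (p₁ − p₀) / (1 − p₀).
PS = (0.297 − 0.0609) / (1 − 0.0609) = 0.2361 / 0.9391 ≈ 0.2514

PS ≈ 0.251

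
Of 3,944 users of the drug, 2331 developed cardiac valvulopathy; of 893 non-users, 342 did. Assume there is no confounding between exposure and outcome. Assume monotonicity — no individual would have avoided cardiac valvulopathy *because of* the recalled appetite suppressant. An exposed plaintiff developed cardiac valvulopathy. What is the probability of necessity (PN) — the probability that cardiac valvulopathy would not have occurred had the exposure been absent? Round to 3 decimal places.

p₁ = P(outcome | exposed) = 2331/3944 = 0.59102
p₀ = P(outcome | unexposed) = 342/893 = 0.38298
Under exogeneity and monotonicity, PN = (p₁ − p₀) / p₁.
PN = (0.59102 − 0.38298) / 0.59102 = 0.20805 / 0.59102 ≈ 0.3520

PN ≈ 0.352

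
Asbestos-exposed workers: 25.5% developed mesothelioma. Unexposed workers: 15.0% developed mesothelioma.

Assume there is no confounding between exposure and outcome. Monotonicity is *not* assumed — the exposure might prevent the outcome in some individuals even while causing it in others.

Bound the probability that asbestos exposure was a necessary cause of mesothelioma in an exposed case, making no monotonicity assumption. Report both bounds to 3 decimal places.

p₁ = 0.255, p₀ = 0.15.
Under exogeneity alone the bounds on PN are max{0,(p₁−p₀)/p₁} ≤ PN ≤ min{1,(1−p₀)/p₁}.
  lower = (p₁ − p₀)/p₁ = 0.105 / 0.255 ≈ 0.4118
  upper = min{1, (1 − p₀)/p₁} = 0.85 / 0.255 ≈ 3.3333 → capped at 1

0.412 ≤ PN ≤ 1.000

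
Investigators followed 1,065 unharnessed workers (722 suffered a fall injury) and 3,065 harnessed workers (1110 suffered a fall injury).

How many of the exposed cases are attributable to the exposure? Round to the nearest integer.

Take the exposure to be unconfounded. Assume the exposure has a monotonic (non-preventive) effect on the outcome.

p₁ = P(outcome | exposed) = 722/1065 = 0.67793
p₀ = P(outcome | unexposed) = 1110/3065 = 0.36215
PN = (p₁ − p₀)/p₁ = (0.67793 − 0.36215) / 0.67793 ≈ 0.46580.
Attributable cases ≈ PN × (exposed cases) = 0.46580 × 722 ≈ 336.31.

about 336 cases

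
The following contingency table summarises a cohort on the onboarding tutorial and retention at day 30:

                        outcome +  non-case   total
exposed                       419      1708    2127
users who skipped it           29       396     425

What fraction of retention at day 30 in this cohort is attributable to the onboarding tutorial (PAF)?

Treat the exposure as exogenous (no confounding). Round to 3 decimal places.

p₁ = P(outcome | exposed) = 419/2127 = 0.19699
p₀ = P(outcome | unexposed) = 29/425 = 0.068235
Exposure prevalence π = 2127/2552 = 0.83346; overall risk P(Y=1) = 0.17555.
Under exogeneity, PAF = [P(Y=1) − p₀]/P(Y=1).
PAF = (0.17555 − 0.068235) / 0.17555 ≈ 0.6113

PAF ≈ 0.611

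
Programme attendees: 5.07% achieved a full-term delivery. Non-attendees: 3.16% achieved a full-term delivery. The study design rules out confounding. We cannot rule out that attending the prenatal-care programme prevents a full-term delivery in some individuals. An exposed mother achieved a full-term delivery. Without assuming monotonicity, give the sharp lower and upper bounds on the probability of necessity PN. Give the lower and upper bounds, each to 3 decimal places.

0.377 ≤ PN ≤ 1.000

p₁ = 0.0507, p₀ = 0.0316.
Under exogeneity alone the bounds on PN are max{0,(p₁−p₀)/p₁} ≤ PN ≤ min{1,(1−p₀)/p₁}.
  lower = (p₁ − p₀)/p₁ = 0.0191 / 0.0507 ≈ 0.3767
  upper = min{1, (1 − p₀)/p₁} = 0.9684 / 0.0507 ≈ 19.1006 → capped at 1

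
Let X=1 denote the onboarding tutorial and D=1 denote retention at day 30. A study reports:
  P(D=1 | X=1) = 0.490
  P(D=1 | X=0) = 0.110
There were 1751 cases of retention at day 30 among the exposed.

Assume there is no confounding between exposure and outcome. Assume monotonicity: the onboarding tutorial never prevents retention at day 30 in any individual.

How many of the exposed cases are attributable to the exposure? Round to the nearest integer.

about 1358 cases

Let p₁ = 0.49, p₀ = 0.11.
PN = (p₁ − p₀)/p₁ = (0.49 − 0.11) / 0.49 ≈ 0.77551.
Attributable cases ≈ PN × (exposed cases) = 0.77551 × 1751 ≈ 1357.92.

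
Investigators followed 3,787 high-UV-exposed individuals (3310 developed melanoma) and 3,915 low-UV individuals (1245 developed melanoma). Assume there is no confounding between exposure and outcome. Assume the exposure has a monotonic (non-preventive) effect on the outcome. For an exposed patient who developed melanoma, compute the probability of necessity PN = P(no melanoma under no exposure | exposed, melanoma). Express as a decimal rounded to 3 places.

PN ≈ 0.636

p₁ = P(outcome | exposed) = 3310/3787 = 0.87404
p₀ = P(outcome | unexposed) = 1245/3915 = 0.31801
Under exogeneity and monotonicity, PN = (p₁ − p₀) / p₁.
PN = (0.87404 − 0.31801) / 0.87404 = 0.55604 / 0.87404 ≈ 0.6362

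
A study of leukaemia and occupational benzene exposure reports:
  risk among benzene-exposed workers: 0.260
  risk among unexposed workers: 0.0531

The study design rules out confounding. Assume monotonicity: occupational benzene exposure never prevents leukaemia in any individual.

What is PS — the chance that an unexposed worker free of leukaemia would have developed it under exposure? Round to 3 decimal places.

PS ≈ 0.219

Let p₁ = 0.26, p₀ = 0.0531.
Under exogeneity and monotonicity, PS = (p₁ − p₀) / (1 − p₀).
PS = (0.26 − 0.0531) / (1 − 0.0531) = 0.2069 / 0.9469 ≈ 0.2185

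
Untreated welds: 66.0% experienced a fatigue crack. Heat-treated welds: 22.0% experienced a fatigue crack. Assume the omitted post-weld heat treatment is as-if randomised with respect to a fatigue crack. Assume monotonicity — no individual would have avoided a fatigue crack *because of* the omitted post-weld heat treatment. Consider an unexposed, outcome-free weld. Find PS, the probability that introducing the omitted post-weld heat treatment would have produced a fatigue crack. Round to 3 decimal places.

PS ≈ 0.564

p₁ = 0.66, p₀ = 0.22.
Under exogeneity and monotonicity, PS = (p₁ − p₀) / (1 − p₀).
PS = (0.66 − 0.22) / (1 − 0.22) = 0.44 / 0.78 ≈ 0.5641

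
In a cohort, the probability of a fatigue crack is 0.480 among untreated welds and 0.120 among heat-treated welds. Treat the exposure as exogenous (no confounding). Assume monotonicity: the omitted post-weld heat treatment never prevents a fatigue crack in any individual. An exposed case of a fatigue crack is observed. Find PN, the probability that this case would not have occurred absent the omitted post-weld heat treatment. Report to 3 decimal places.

Let p₁ = 0.48, p₀ = 0.12.
Under exogeneity and monotonicity, PN = (p₁ − p₀) / p₁.
PN = (0.48 − 0.12) / 0.48 = 0.36 / 0.48 ≈ 0.7500

PN ≈ 0.750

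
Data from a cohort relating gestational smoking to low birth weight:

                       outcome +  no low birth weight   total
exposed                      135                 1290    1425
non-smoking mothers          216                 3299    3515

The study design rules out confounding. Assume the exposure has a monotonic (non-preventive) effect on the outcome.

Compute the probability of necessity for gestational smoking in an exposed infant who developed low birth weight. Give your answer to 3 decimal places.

p₁ = P(outcome | exposed) = 135/1425 = 0.094737
p₀ = P(outcome | unexposed) = 216/3515 = 0.061451
Under exogeneity and monotonicity, PN = (p₁ − p₀)/p₁.
PN = (0.094737 − 0.061451) / 0.094737 ≈ 0.3514

PN ≈ 0.351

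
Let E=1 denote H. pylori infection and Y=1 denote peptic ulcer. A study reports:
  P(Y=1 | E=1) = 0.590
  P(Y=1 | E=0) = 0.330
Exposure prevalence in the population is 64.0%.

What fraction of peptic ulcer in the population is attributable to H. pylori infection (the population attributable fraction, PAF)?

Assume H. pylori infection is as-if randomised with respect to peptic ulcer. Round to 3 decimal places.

PAF ≈ 0.335

Let p₁ = 0.59, p₀ = 0.33.
Overall risk P(Y=1) = π·p₁ + (1−π)·p₀ = 0.64×0.59 + 0.36×0.33 = 0.4964.
Under exogeneity, PAF = [P(Y=1) − p₀] / P(Y=1).
PAF = (0.4964 − 0.33) / 0.4964 ≈ 0.3352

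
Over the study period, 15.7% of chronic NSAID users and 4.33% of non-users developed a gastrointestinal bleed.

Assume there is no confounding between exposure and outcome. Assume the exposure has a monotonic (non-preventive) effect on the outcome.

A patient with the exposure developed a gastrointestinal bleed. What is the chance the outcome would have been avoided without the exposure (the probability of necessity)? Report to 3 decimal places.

p₁ = 0.157, p₀ = 0.0433.
Under exogeneity and monotonicity, PN = (p₁ − p₀) / p₁.
PN = (0.157 − 0.0433) / 0.157 = 0.1137 / 0.157 ≈ 0.7242

PN ≈ 0.724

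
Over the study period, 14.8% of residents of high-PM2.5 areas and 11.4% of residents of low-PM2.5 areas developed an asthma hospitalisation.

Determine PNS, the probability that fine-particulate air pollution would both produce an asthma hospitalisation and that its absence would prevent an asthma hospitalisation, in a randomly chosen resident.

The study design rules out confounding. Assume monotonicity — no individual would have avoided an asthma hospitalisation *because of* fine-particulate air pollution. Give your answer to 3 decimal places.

p₁ = 0.148, p₀ = 0.114.
Under exogeneity and monotonicity, PNS = p₁ − p₀.
PNS = 0.148 − 0.114 = 0.034

PNS ≈ 0.034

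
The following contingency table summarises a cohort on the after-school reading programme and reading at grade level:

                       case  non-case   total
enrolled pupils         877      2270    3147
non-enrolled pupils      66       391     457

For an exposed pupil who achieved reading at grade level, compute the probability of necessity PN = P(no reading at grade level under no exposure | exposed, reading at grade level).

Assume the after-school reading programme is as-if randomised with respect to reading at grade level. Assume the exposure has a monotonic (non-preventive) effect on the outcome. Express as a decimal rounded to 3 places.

PN ≈ 0.482

p₁ = P(outcome | exposed) = 877/3147 = 0.27868
p₀ = P(outcome | unexposed) = 66/457 = 0.14442
Under exogeneity and monotonicity, PN = (p₁ − p₀)/p₁.
PN = (0.27868 − 0.14442) / 0.27868 ≈ 0.4818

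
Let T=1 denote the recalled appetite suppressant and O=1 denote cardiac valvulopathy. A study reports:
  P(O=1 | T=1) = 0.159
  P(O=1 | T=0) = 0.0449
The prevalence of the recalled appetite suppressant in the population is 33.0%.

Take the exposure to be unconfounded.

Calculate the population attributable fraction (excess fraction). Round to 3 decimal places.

PAF ≈ 0.456

Let p₁ = 0.159, p₀ = 0.0449.
Overall risk P(Y=1) = π·p₁ + (1−π)·p₀ = 0.33×0.159 + 0.67×0.0449 = 0.082553.
Under exogeneity, PAF = [P(Y=1) − p₀] / P(Y=1).
PAF = (0.082553 − 0.0449) / 0.082553 ≈ 0.4561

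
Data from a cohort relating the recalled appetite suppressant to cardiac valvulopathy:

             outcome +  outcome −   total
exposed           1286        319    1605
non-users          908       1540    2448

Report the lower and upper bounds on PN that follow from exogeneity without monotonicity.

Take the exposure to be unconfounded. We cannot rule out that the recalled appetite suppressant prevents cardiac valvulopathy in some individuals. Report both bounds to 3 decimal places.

0.537 ≤ PN ≤ 0.785

p₁ = P(outcome | exposed) = 1286/1605 = 0.80125
p₀ = P(outcome | unexposed) = 908/2448 = 0.37092
Under exogeneity alone the bounds on PN are max{0,(p₁−p₀)/p₁} ≤ PN ≤ min{1,(1−p₀)/p₁}.
  lower = (p₁ − p₀)/p₁ = 0.43033 / 0.80125 ≈ 0.5371
  upper = min{1, (1 − p₀)/p₁} = 0.62908 / 0.80125 ≈ 0.7851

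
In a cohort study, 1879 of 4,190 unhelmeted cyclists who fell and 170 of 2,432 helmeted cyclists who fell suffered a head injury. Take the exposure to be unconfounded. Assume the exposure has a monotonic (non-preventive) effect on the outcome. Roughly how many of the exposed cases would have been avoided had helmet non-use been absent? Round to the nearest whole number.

about 1586 cases

p₁ = P(outcome | exposed) = 1879/4190 = 0.44845
p₀ = P(outcome | unexposed) = 170/2432 = 0.069901
PN = (p₁ − p₀)/p₁ = (0.44845 − 0.069901) / 0.44845 ≈ 0.84413.
Attributable cases ≈ PN × (exposed cases) = 0.84413 × 1879 ≈ 1586.11.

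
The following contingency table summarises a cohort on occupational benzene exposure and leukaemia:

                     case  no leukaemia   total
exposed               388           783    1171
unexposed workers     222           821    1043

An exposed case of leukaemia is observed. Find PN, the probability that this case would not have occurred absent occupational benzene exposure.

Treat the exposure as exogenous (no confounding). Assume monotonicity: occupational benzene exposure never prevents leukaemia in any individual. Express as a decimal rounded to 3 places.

PN ≈ 0.358

p₁ = P(outcome | exposed) = 388/1171 = 0.33134
p₀ = P(outcome | unexposed) = 222/1043 = 0.21285
Under exogeneity and monotonicity, PN = (p₁ − p₀) / p₁.
PN = (0.33134 − 0.21285) / 0.33134 = 0.11849 / 0.33134 ≈ 0.3576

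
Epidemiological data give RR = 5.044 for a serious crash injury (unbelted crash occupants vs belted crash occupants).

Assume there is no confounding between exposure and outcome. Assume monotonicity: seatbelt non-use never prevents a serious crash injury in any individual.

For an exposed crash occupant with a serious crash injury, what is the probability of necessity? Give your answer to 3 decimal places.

PN ≈ 0.802

Under exogeneity and monotonicity, PN = (RR − 1) / RR = 1 − 1/RR.
PN = (5.044 − 1) / 5.044 = 4.044 / 5.044 ≈ 0.8017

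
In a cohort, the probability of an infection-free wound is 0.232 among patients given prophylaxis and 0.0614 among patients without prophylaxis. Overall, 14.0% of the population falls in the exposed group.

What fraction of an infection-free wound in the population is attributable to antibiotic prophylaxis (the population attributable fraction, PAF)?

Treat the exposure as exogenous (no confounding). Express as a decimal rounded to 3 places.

PAF ≈ 0.280

Let p₁ = 0.232, p₀ = 0.0614.
Overall risk P(Y=1) = π·p₁ + (1−π)·p₀ = 0.14×0.232 + 0.86×0.0614 = 0.085284.
Under exogeneity, PAF = [P(Y=1) − p₀] / P(Y=1).
PAF = (0.085284 − 0.0614) / 0.085284 ≈ 0.2801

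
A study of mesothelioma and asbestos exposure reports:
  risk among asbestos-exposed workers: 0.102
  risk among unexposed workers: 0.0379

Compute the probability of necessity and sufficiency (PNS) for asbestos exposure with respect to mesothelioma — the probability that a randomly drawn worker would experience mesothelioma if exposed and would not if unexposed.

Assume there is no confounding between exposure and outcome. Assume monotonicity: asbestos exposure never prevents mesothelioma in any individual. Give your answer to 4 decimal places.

PNS ≈ 0.0641

Let p₁ = 0.102, p₀ = 0.0379.
Under exogeneity and monotonicity, PNS = p₁ − p₀.
PNS = 0.102 − 0.0379 = 0.0641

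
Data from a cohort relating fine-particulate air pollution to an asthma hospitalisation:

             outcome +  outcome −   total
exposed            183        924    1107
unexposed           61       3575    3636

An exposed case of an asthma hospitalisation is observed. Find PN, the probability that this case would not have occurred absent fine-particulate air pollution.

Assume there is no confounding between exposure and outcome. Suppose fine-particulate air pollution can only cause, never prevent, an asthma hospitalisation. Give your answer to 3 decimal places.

p₁ = P(outcome | exposed) = 183/1107 = 0.16531
p₀ = P(outcome | unexposed) = 61/3636 = 0.016777
Under exogeneity and monotonicity, PN = (p₁ − p₀) / p₁.
PN = (0.16531 − 0.016777) / 0.16531 = 0.14853 / 0.16531 ≈ 0.8985

PN ≈ 0.899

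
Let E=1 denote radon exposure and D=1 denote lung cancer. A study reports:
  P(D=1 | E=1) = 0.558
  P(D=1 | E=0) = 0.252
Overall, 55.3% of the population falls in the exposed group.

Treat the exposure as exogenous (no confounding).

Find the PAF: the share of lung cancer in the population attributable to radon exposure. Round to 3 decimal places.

Let p₁ = 0.558, p₀ = 0.252.
Overall risk P(Y=1) = π·p₁ + (1−π)·p₀ = 0.553×0.558 + 0.447×0.252 = 0.42122.
Under exogeneity, PAF = [P(Y=1) − p₀] / P(Y=1).
PAF = (0.42122 − 0.252) / 0.42122 ≈ 0.4017

PAF ≈ 0.402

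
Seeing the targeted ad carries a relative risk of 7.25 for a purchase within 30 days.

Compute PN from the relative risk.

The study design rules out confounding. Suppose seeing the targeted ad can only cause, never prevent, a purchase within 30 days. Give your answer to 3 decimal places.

Under exogeneity and monotonicity, PN = (RR − 1) / RR = 1 − 1/RR.
PN = (7.25 − 1) / 7.25 = 6.25 / 7.25 ≈ 0.8621

PN ≈ 0.862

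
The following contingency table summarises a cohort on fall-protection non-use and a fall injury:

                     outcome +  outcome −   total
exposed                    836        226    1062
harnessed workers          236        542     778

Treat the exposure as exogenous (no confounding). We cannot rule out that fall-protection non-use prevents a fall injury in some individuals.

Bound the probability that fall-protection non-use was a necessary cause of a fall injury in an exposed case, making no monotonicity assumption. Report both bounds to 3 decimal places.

p₁ = P(outcome | exposed) = 836/1062 = 0.78719
p₀ = P(outcome | unexposed) = 236/778 = 0.30334
Under exogeneity alone the bounds on PN are max{0,(p₁−p₀)/p₁} ≤ PN ≤ min{1,(1−p₀)/p₁}.
  lower = (p₁ − p₀)/p₁ = 0.48385 / 0.78719 ≈ 0.6147
  upper = min{1, (1 − p₀)/p₁} = 0.69666 / 0.78719 ≈ 0.8850

0.615 ≤ PN ≤ 0.885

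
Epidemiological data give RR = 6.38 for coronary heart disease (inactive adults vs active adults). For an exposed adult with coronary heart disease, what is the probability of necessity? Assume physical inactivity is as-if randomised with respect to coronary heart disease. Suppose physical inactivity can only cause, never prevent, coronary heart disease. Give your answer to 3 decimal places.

Under exogeneity and monotonicity, PN = (RR − 1) / RR = 1 − 1/RR.
PN = (6.38 − 1) / 6.38 = 5.38 / 6.38 ≈ 0.8433

PN ≈ 0.843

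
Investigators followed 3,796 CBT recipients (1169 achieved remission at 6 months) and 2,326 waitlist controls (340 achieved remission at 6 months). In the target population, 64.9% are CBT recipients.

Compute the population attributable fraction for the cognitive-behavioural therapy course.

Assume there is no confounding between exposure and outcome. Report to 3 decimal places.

PAF ≈ 0.418

p₁ = P(outcome | exposed) = 1169/3796 = 0.30796
p₀ = P(outcome | unexposed) = 340/2326 = 0.14617
Overall risk P(Y=1) = π·p₁ + (1−π)·p₀ = 0.649×0.30796 + 0.351×0.14617 = 0.25117.
Under exogeneity, PAF = [P(Y=1) − p₀] / P(Y=1).
PAF = (0.25117 − 0.14617) / 0.25117 ≈ 0.4180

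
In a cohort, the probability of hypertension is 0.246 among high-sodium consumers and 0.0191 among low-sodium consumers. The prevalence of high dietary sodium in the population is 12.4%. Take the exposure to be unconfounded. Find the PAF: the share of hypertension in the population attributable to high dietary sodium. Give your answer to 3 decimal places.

Let p₁ = 0.246, p₀ = 0.0191.
Overall risk P(Y=1) = π·p₁ + (1−π)·p₀ = 0.124×0.246 + 0.876×0.0191 = 0.047236.
Under exogeneity, PAF = [P(Y=1) − p₀] / P(Y=1).
PAF = (0.047236 − 0.0191) / 0.047236 ≈ 0.5956

PAF ≈ 0.596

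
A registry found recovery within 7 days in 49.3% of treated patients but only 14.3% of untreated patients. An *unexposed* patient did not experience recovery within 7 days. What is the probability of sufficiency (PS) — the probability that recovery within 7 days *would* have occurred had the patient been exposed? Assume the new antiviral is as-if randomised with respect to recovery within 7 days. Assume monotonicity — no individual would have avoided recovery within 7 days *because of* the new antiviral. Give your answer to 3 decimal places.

p₁ = 0.493, p₀ = 0.143.
Under exogeneity and monotonicity, PS = (p₁ − p₀) / (1 − p₀).
PS = (0.493 − 0.143) / (1 − 0.143) = 0.35 / 0.857 ≈ 0.4084

PS ≈ 0.408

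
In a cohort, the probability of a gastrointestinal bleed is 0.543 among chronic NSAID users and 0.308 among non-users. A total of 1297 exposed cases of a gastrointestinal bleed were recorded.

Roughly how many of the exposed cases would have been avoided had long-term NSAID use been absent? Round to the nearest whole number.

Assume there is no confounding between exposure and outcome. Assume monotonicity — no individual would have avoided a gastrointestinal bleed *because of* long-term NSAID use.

about 561 cases

Let p₁ = 0.543, p₀ = 0.308.
PN = (p₁ − p₀)/p₁ = (0.543 − 0.308) / 0.543 ≈ 0.43278.
Attributable cases ≈ PN × (exposed cases) = 0.43278 × 1297 ≈ 561.32.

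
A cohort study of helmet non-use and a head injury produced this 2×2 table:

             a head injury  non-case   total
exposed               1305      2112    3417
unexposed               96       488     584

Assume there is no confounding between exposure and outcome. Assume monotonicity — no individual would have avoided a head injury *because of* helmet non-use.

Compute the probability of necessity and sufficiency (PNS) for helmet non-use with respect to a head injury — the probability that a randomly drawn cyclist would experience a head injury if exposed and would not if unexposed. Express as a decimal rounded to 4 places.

p₁ = P(outcome | exposed) = 1305/3417 = 0.38191
p₀ = P(outcome | unexposed) = 96/584 = 0.16438
Under exogeneity and monotonicity, PNS = p₁ − p₀.
PNS = 0.38191 − 0.16438 = 0.21753

PNS ≈ 0.2175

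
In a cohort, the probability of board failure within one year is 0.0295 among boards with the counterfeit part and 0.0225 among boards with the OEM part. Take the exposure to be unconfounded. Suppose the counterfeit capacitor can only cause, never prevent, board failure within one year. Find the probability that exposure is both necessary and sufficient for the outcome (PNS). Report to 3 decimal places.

Let p₁ = 0.0295, p₀ = 0.0225.
Under exogeneity and monotonicity, PNS = p₁ − p₀.
PNS = 0.0295 − 0.0225 = 0.007

PNS ≈ 0.007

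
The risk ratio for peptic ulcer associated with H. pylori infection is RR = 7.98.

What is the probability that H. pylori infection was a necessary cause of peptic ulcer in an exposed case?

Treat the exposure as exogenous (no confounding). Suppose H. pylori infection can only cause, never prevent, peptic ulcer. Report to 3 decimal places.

PN ≈ 0.875

Under exogeneity and monotonicity, PN = (RR − 1) / RR = 1 − 1/RR.
PN = (7.98 − 1) / 7.98 = 6.98 / 7.98 ≈ 0.8747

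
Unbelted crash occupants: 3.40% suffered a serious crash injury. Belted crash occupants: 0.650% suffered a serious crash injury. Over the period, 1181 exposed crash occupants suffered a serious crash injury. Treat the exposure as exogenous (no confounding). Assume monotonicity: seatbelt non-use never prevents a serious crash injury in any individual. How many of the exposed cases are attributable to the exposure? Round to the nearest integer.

p₁ = 0.034, p₀ = 0.0065.
PN = (p₁ − p₀)/p₁ = (0.034 − 0.0065) / 0.034 ≈ 0.80882.
Attributable cases ≈ PN × (exposed cases) = 0.80882 × 1181 ≈ 955.22.

about 955 cases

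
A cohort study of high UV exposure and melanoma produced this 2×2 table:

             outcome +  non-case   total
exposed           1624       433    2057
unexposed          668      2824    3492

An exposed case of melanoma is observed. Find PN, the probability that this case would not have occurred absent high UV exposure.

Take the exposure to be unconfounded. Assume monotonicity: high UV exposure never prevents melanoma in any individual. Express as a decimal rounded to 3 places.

p₁ = P(outcome | exposed) = 1624/2057 = 0.7895
p₀ = P(outcome | unexposed) = 668/3492 = 0.19129
Under exogeneity and monotonicity, PN = (p₁ − p₀) / p₁.
PN = (0.7895 − 0.19129) / 0.7895 = 0.5982 / 0.7895 ≈ 0.7577

PN ≈ 0.758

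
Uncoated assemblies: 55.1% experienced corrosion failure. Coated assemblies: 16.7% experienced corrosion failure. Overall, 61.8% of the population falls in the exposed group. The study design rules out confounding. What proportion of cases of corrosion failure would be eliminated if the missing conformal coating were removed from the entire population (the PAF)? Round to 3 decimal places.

p₁ = 0.551, p₀ = 0.167.
Overall risk P(Y=1) = π·p₁ + (1−π)·p₀ = 0.618×0.551 + 0.382×0.167 = 0.40431.
Under exogeneity, PAF = [P(Y=1) − p₀] / P(Y=1).
PAF = (0.40431 − 0.167) / 0.40431 ≈ 0.5870

PAF ≈ 0.587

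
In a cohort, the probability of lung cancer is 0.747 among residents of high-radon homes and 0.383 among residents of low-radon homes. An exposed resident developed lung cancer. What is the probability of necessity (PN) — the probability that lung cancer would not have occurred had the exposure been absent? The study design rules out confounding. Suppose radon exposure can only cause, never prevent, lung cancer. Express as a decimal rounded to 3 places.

Let p₁ = 0.747, p₀ = 0.383.
Under exogeneity and monotonicity, PN = (p₁ − p₀) / p₁.
PN = (0.747 − 0.383) / 0.747 = 0.364 / 0.747 ≈ 0.4873

PN ≈ 0.487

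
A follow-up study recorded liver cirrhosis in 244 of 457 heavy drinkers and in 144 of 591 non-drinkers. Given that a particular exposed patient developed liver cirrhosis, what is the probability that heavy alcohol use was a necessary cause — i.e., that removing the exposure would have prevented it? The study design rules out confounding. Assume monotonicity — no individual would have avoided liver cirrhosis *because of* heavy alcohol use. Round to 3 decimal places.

PN ≈ 0.544

p₁ = P(outcome | exposed) = 244/457 = 0.53392
p₀ = P(outcome | unexposed) = 144/591 = 0.24365
Under exogeneity and monotonicity, PN = (p₁ − p₀) / p₁.
PN = (0.53392 − 0.24365) / 0.53392 = 0.29026 / 0.53392 ≈ 0.5436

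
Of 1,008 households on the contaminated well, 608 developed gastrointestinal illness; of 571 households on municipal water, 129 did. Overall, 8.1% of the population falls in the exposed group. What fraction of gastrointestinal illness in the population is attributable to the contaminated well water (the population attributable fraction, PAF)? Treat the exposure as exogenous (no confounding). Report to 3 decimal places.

p₁ = P(outcome | exposed) = 608/1008 = 0.60317
p₀ = P(outcome | unexposed) = 129/571 = 0.22592
Overall risk P(Y=1) = π·p₁ + (1−π)·p₀ = 0.081×0.60317 + 0.919×0.22592 = 0.25648.
Under exogeneity, PAF = [P(Y=1) − p₀] / P(Y=1).
PAF = (0.25648 − 0.22592) / 0.25648 ≈ 0.1191

PAF ≈ 0.119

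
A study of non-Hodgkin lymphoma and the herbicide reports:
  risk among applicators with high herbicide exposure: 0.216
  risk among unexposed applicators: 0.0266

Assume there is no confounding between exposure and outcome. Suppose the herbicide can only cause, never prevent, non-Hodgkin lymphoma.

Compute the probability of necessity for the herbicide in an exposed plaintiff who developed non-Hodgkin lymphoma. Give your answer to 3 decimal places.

PN ≈ 0.877

Let p₁ = 0.216, p₀ = 0.0266.
Under exogeneity and monotonicity, PN = (p₁ − p₀) / p₁.
PN = (0.216 − 0.0266) / 0.216 = 0.1894 / 0.216 ≈ 0.8769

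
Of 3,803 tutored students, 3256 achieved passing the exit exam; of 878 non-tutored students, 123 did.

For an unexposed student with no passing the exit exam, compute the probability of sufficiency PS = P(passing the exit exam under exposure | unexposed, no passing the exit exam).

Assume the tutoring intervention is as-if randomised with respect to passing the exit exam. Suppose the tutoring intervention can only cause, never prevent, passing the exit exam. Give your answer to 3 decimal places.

p₁ = P(outcome | exposed) = 3256/3803 = 0.85617
p₀ = P(outcome | unexposed) = 123/878 = 0.14009
Under exogeneity and monotonicity, PS = (p₁ − p₀) / (1 − p₀).
PS = (0.85617 − 0.14009) / (1 − 0.14009) = 0.71608 / 0.85991 ≈ 0.8327

PS ≈ 0.833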